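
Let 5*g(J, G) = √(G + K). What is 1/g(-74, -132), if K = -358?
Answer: -I*√10/14 ≈ -0.22588*I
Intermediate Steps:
g(J, G) = √(-358 + G)/5 (g(J, G) = √(G - 358)/5 = √(-358 + G)/5)
1/g(-74, -132) = 1/(√(-358 - 132)/5) = 1/(√(-490)/5) = 1/((7*I*√10)/5) = 1/(7*I*√10/5) = -I*√10/14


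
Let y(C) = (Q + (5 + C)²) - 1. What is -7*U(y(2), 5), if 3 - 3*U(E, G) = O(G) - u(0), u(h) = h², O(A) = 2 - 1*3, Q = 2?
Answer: -28/3 ≈ -9.3333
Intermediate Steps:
y(C) = 1 + (5 + C)² (y(C) = (2 + (5 + C)²) - 1 = 1 + (5 + C)²)
O(A) = -1 (O(A) = 2 - 3 = -1)
U(E, G) = 4/3 (U(E, G) = 1 - (-1 - 1*0²)/3 = 1 - (-1 - 1*0)/3 = 1 - (-1 + 0)/3 = 1 - ⅓*(-1) = 1 + ⅓ = 4/3)
-7*U(y(2), 5) = -7*4/3 = -28/3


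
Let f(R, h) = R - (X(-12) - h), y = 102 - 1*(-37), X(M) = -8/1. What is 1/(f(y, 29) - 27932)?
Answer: -1/27756 ≈ -3.6028e-5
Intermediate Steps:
X(M) = -8 (X(M) = -8*1 = -8)
y = 139 (y = 102 + 37 = 139)
f(R, h) = 8 + R + h (f(R, h) = R - (-8 - h) = R + (8 + h) = 8 + R + h)
1/(f(y, 29) - 27932) = 1/((8 + 139 + 29) - 27932) = 1/(176 - 27932) = 1/(-27756) = -1/27756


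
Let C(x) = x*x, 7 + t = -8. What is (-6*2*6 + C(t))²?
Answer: 23409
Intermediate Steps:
t = -15 (t = -7 - 8 = -15)
C(x) = x²
(-6*2*6 + C(t))² = (-6*2*6 + (-15)²)² = (-12*6 + 225)² = (-72 + 225)² = 153² = 23409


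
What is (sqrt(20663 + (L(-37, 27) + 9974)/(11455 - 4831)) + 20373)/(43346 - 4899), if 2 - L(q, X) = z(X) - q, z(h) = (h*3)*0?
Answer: 20373/38447 + sqrt(6296555946)/21222744 ≈ 0.53364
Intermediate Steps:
z(h) = 0 (z(h) = (3*h)*0 = 0)
L(q, X) = 2 + q (L(q, X) = 2 - (0 - q) = 2 - (-1)*q = 2 + q)
(sqrt(20663 + (L(-37, 27) + 9974)/(11455 - 4831)) + 20373)/(43346 - 4899) = (sqrt(20663 + ((2 - 37) + 9974)/(11455 - 4831)) + 20373)/(43346 - 4899) = (sqrt(20663 + (-35 + 9974)/6624) + 20373)/38447 = (sqrt(20663 + 9939*(1/6624)) + 20373)*(1/38447) = (sqrt(20663 + 3313/2208) + 20373)*(1/38447) = (sqrt(45627217/2208) + 20373)*(1/38447) = (sqrt(6296555946)/552 + 20373)*(1/38447) = (20373 + sqrt(6296555946)/552)*(1/38447) = 20373/38447 + sqrt(6296555946)/21222744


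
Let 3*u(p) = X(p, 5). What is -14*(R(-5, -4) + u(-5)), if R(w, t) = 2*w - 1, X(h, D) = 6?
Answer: 126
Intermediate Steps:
u(p) = 2 (u(p) = (⅓)*6 = 2)
R(w, t) = -1 + 2*w
-14*(R(-5, -4) + u(-5)) = -14*((-1 + 2*(-5)) + 2) = -14*((-1 - 10) + 2) = -14*(-11 + 2) = -14*(-9) = 126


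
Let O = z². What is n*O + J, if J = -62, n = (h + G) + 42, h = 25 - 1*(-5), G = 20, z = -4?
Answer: 1410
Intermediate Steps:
h = 30 (h = 25 + 5 = 30)
n = 92 (n = (30 + 20) + 42 = 50 + 42 = 92)
O = 16 (O = (-4)² = 16)
n*O + J = 92*16 - 62 = 1472 - 62 = 1410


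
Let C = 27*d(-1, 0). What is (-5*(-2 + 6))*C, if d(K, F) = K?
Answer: 540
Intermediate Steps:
C = -27 (C = 27*(-1) = -27)
(-5*(-2 + 6))*C = -5*(-2 + 6)*(-27) = -5*4*(-27) = -20*(-27) = 540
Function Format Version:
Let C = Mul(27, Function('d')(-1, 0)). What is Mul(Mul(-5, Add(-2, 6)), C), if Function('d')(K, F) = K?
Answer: 540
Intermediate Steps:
C = -27 (C = Mul(27, -1) = -27)
Mul(Mul(-5, Add(-2, 6)), C) = Mul(Mul(-5, Add(-2, 6)), -27) = Mul(Mul(-5, 4), -27) = Mul(-20, -27) = 540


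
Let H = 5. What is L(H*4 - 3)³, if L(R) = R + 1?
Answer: 5832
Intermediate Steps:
L(R) = 1 + R
L(H*4 - 3)³ = (1 + (5*4 - 3))³ = (1 + (20 - 3))³ = (1 + 17)³ = 18³ = 5832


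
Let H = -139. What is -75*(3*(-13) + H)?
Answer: 13350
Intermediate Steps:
-75*(3*(-13) + H) = -75*(3*(-13) - 139) = -75*(-39 - 139) = -75*(-178) = 13350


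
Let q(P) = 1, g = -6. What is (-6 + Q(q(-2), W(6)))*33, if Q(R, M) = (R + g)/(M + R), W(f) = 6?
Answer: -1551/7 ≈ -221.57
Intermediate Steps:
Q(R, M) = (-6 + R)/(M + R) (Q(R, M) = (R - 6)/(M + R) = (-6 + R)/(M + R))
(-6 + Q(q(-2), W(6)))*33 = (-6 + (-6 + 1)/(6 + 1))*33 = (-6 - 5/7)*33 = -47/7*33 = -1551/7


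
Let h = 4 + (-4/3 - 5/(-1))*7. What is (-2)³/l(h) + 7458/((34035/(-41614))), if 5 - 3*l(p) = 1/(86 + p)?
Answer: -44818511222/4912385 ≈ -9123.6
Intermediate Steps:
h = 89/3 (h = 4 + (-4*⅓ - 5*(-1))*7 = 4 + (-4/3 + 5)*7 = 4 + (11/3)*7 = 4 + 77/3 = 89/3 ≈ 29.667)
l(p) = 5/3 - 1/(3*(86 + p))
(-2)³/l(h) + 7458/((34035/(-41614))) = (-2)³/(((429 + 5*(89/3))/(3*(86 + 89/3)))) + 7458/((34035/(-41614))) = -8*347/(429 + 445/3) + 7458/((34035*(-1/41614))) = -8/((⅓)*(3/347)*(1732/3)) + 7458/(-34035/41614) = -8/1732/1041 + 7458*(-41614/34035) = -8*1041/1732 - 103452404/11345 = -2082/433 - 103452404/11345 = -44818511222/4912385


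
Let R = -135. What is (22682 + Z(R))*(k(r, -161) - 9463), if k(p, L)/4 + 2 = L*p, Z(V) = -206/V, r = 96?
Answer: -14554997828/9 ≈ -1.6172e+9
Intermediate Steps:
k(p, L) = -8 + 4*L*p (k(p, L) = -8 + 4*(L*p) = -8 + 4*L*p)
(22682 + Z(R))*(k(r, -161) - 9463) = (22682 - 206/(-135))*((-8 + 4*(-161)*96) - 9463) = (22682 - 206*(-1/135))*((-8 - 61824) - 9463) = (22682 + 206/135)*(-61832 - 9463) = (3062276/135)*(-71295) = -14554997828/9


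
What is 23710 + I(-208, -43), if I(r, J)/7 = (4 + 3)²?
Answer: 24053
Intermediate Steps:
I(r, J) = 343 (I(r, J) = 7*(4 + 3)² = 7*7² = 7*49 = 343)
23710 + I(-208, -43) = 23710 + 343 = 24053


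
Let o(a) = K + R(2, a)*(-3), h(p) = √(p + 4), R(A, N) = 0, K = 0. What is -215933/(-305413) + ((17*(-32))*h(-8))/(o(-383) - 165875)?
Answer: 215933/305413 + 1088*I/165875 ≈ 0.70702 + 0.0065592*I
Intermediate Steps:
h(p) = √(4 + p)
o(a) = 0 (o(a) = 0 + 0*(-3) = 0 + 0 = 0)
-215933/(-305413) + ((17*(-32))*h(-8))/(o(-383) - 165875) = -215933/(-305413) + ((17*(-32))*√(4 - 8))/(0 - 165875) = -215933*(-1/305413) - 1088*I/(-165875) = 215933/305413 - 1088*I*(-1/165875) = 215933/305413 + 1088*I/165875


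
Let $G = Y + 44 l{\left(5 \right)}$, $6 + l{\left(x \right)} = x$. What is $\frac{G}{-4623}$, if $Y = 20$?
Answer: $\frac{8}{1541} \approx 0.0051914$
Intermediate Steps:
$l{\left(x \right)} = -6 + x$
$G = -24$ ($G = 20 + 44 \left(-6 + 5\right) = 20 + 44 \left(-1\right) = 20 - 44 = -24$)
$\frac{G}{-4623} = - \frac{24}{-4623} = \left(-24\right) \left(- \frac{1}{4623}\right) = \frac{8}{1541}$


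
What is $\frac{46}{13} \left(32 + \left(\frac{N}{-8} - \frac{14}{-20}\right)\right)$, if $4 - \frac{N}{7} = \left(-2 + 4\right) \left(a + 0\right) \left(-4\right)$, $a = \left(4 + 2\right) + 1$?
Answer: $- \frac{4554}{65} \approx -70.062$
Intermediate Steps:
$a = 7$ ($a = 6 + 1 = 7$)
$N = 420$ ($N = 28 - 7 \left(-2 + 4\right) \left(7 + 0\right) \left(-4\right) = 28 - 7 \cdot 2 \cdot 7 \left(-4\right) = 28 - 7 \cdot 14 \left(-4\right) = 28 - -392 = 28 + 392 = 420$)
$\frac{46}{13} \left(32 + \left(\frac{N}{-8} - \frac{14}{-20}\right)\right) = \frac{46}{13} \left(32 + \left(\frac{420}{-8} - \frac{14}{-20}\right)\right) = 46 \cdot \frac{1}{13} \left(32 + \left(420 \left(- \frac{1}{8}\right) - - \frac{7}{10}\right)\right) = \frac{46 \left(32 + \left(- \frac{105}{2} + \frac{7}{10}\right)\right)}{13} = \frac{46 \left(32 - \frac{259}{5}\right)}{13} = \frac{46}{13} \left(- \frac{99}{5}\right) = - \frac{4554}{65}$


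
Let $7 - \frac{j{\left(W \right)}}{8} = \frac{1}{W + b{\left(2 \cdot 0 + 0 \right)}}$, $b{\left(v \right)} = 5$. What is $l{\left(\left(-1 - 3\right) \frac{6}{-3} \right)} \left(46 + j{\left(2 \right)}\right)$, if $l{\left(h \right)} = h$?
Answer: $\frac{5648}{7} \approx 806.86$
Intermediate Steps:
$j{\left(W \right)} = 56 - \frac{8}{5 + W}$ ($j{\left(W \right)} = 56 - \frac{8}{W + 5} = 56 - \frac{8}{5 + W}$)
$l{\left(\left(-1 - 3\right) \frac{6}{-3} \right)} \left(46 + j{\left(2 \right)}\right) = \left(-1 - 3\right) \frac{6}{-3} \left(46 + \frac{8 \left(34 + 7 \cdot 2\right)}{5 + 2}\right) = - 4 \cdot 6 \left(- \frac{1}{3}\right) \left(46 + \frac{8 \left(34 + 14\right)}{7}\right) = \left(-4\right) \left(-2\right) \left(46 + 8 \cdot \frac{1}{7} \cdot 48\right) = 8 \left(46 + \frac{384}{7}\right) = 8 \cdot \frac{706}{7} = \frac{5648}{7}$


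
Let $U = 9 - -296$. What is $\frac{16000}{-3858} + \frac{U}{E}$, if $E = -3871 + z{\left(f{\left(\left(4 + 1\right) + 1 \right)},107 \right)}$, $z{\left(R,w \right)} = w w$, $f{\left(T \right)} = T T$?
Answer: $- \frac{20011885}{4872654} \approx -4.107$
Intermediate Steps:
$f{\left(T \right)} = T^{2}$
$z{\left(R,w \right)} = w^{2}$
$U = 305$ ($U = 9 + 296 = 305$)
$E = 7578$ ($E = -3871 + 107^{2} = -3871 + 11449 = 7578$)
$\frac{16000}{-3858} + \frac{U}{E} = \frac{16000}{-3858} + \frac{305}{7578} = 16000 \left(- \frac{1}{3858}\right) + 305 \cdot \frac{1}{7578} = - \frac{8000}{1929} + \frac{305}{7578} = - \frac{20011885}{4872654}$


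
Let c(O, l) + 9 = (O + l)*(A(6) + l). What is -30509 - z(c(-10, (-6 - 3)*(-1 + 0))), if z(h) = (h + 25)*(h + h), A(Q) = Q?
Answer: -30461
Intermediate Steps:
c(O, l) = -9 + (6 + l)*(O + l) (c(O, l) = -9 + (O + l)*(6 + l) = -9 + (6 + l)*(O + l))
z(h) = 2*h*(25 + h) (z(h) = (25 + h)*(2*h) = 2*h*(25 + h))
-30509 - z(c(-10, (-6 - 3)*(-1 + 0))) = -30509 - 2*(-9 + ((-6 - 3)*(-1 + 0))² + 6*(-10) + 6*((-6 - 3)*(-1 + 0)) - 10*(-6 - 3)*(-1 + 0))*(25 + (-9 + ((-6 - 3)*(-1 + 0))² + 6*(-10) + 6*((-6 - 3)*(-1 + 0)) - 10*(-6 - 3)*(-1 + 0))) = -30509 - 2*(-9 + (-9*(-1))² - 60 + 6*(-9*(-1)) - (-90)*(-1))*(25 + (-9 + (-9*(-1))² - 60 + 6*(-9*(-1)) - (-90)*(-1))) = -30509 - 2*(-9 + 9² - 60 + 6*9 - 10*9)*(25 + (-9 + 9² - 60 + 6*9 - 10*9)) = -30509 - 2*(-9 + 81 - 60 + 54 - 90)*(25 + (-9 + 81 - 60 + 54 - 90)) = -30509 - 2*(-24)*(25 - 24) = -30509 - 2*(-24) = -30509 - 1*(-48) = -30509 + 48 = -30461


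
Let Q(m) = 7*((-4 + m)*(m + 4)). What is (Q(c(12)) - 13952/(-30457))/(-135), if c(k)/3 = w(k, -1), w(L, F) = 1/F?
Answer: 1478441/4111695 ≈ 0.35957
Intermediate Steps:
c(k) = -3 (c(k) = 3/(-1) = 3*(-1) = -3)
Q(m) = 7*(-4 + m)*(4 + m) (Q(m) = 7*((-4 + m)*(4 + m)) = 7*(-4 + m)*(4 + m))
(Q(c(12)) - 13952/(-30457))/(-135) = ((-112 + 7*(-3)**2) - 13952/(-30457))/(-135) = -((-112 + 7*9) - 13952*(-1/30457))/135 = -((-112 + 63) + 13952/30457)/135 = -(-49 + 13952/30457)/135 = -1/135*(-1478441/30457) = 1478441/4111695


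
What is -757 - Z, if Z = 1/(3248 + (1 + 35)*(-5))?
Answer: -2322477/3068 ≈ -757.00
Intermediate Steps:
Z = 1/3068 (Z = 1/(3248 + 36*(-5)) = 1/(3248 - 180) = 1/3068 ≈ 0.00032595)
-757 - Z = -757 - 1*1/3068 = -757 - 1/3068 = -2322477/3068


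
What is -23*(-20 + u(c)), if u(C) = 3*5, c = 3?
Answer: 115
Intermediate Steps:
u(C) = 15
-23*(-20 + u(c)) = -23*(-20 + 15) = -23*(-5) = 115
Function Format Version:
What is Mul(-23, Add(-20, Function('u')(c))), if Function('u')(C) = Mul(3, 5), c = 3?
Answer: 115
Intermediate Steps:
Function('u')(C) = 15
Mul(-23, Add(-20, Function('u')(c))) = Mul(-23, Add(-20, 15)) = Mul(-23, -5) = 115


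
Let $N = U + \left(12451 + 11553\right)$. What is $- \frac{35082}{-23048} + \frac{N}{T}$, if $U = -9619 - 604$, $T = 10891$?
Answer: $\frac{349851275}{125507884} \approx 2.7875$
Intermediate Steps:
$U = -10223$ ($U = -9619 - 604 = -10223$)
$N = 13781$ ($N = -10223 + \left(12451 + 11553\right) = -10223 + 24004 = 13781$)
$- \frac{35082}{-23048} + \frac{N}{T} = - \frac{35082}{-23048} + \frac{13781}{10891} = \left(-35082\right) \left(- \frac{1}{23048}\right) + 13781 \cdot \frac{1}{10891} = \frac{17541}{11524} + \frac{13781}{10891} = \frac{349851275}{125507884}$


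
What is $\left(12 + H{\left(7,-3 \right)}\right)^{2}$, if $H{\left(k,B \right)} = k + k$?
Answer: $676$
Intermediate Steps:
$H{\left(k,B \right)} = 2 k$
$\left(12 + H{\left(7,-3 \right)}\right)^{2} = \left(12 + 2 \cdot 7\right)^{2} = \left(12 + 14\right)^{2} = 26^{2} = 676$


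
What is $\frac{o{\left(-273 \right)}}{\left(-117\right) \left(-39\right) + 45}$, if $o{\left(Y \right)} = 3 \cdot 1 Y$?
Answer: $- \frac{91}{512} \approx -0.17773$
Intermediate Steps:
$o{\left(Y \right)} = 3 Y$
$\frac{o{\left(-273 \right)}}{\left(-117\right) \left(-39\right) + 45} = \frac{3 \left(-273\right)}{\left(-117\right) \left(-39\right) + 45} = - \frac{819}{4563 + 45} = - \frac{819}{4608} = \left(-819\right) \frac{1}{4608} = - \frac{91}{512}$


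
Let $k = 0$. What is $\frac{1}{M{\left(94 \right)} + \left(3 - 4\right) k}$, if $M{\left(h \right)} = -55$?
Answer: $- \frac{1}{55} \approx -0.018182$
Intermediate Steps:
$\frac{1}{M{\left(94 \right)} + \left(3 - 4\right) k} = \frac{1}{-55 + \left(3 - 4\right) 0} = \frac{1}{-55 - 0} = \frac{1}{-55 + 0} = \frac{1}{-55} = - \frac{1}{55}$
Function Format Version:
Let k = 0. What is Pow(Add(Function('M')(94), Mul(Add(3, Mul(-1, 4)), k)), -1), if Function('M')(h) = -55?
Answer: Rational(-1, 55) ≈ -0.018182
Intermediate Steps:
Pow(Add(Function('M')(94), Mul(Add(3, Mul(-1, 4)), k)), -1) = Pow(Add(-55, Mul(Add(3, Mul(-1, 4)), 0)), -1) = Pow(Add(-55, Mul(Add(3, -4), 0)), -1) = Pow(Add(-55, Mul(-1, 0)), -1) = Pow(Add(-55, 0), -1) = Pow(-55, -1) = Rational(-1, 55)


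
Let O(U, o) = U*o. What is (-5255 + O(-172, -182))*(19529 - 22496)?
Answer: -77287383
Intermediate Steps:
(-5255 + O(-172, -182))*(19529 - 22496) = (-5255 - 172*(-182))*(19529 - 22496) = (-5255 + 31304)*(-2967) = 26049*(-2967) = -77287383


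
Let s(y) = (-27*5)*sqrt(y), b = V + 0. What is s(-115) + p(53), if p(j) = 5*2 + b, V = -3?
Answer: 7 - 135*I*sqrt(115) ≈ 7.0 - 1447.7*I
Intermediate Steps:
b = -3 (b = -3 + 0 = -3)
p(j) = 7 (p(j) = 5*2 - 3 = 10 - 3 = 7)
s(y) = -135*sqrt(y)
s(-115) + p(53) = -135*I*sqrt(115) + 7 = 7 - 135*I*sqrt(115)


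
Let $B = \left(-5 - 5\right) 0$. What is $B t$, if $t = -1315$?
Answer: $0$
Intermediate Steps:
$B = 0$ ($B = \left(-10\right) 0 = 0$)
$B t = 0 \left(-1315\right) = 0$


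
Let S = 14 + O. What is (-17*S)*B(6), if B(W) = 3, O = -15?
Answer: 51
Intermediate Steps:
S = -1 (S = 14 - 15 = -1)
(-17*S)*B(6) = -17*(-1)*3 = 17*3 = 51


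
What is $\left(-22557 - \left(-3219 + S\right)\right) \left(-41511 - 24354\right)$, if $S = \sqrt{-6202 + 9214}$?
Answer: $1273697370 + 131730 \sqrt{753} \approx 1.2773 \cdot 10^{9}$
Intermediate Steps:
$S = 2 \sqrt{753}$ ($S = \sqrt{3012} = 2 \sqrt{753} \approx 54.882$)
$\left(-22557 - \left(-3219 + S\right)\right) \left(-41511 - 24354\right) = \left(-22557 + \left(3219 - 2 \sqrt{753}\right)\right) \left(-41511 - 24354\right) = \left(-22557 + \left(3219 - 2 \sqrt{753}\right)\right) \left(-65865\right) = \left(-19338 - 2 \sqrt{753}\right) \left(-65865\right) = 1273697370 + 131730 \sqrt{753}$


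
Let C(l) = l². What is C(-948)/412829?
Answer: 898704/412829 ≈ 2.1769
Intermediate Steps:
C(-948)/412829 = (-948)²/412829 = 898704*(1/412829) = 898704/412829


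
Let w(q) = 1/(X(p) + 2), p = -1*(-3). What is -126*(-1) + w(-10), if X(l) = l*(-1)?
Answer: 125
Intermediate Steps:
p = 3
X(l) = -l
w(q) = -1 (w(q) = 1/(-1*3 + 2) = 1/(-3 + 2) = 1/(-1) = -1)
-126*(-1) + w(-10) = -126*(-1) - 1 = 126 - 1 = 125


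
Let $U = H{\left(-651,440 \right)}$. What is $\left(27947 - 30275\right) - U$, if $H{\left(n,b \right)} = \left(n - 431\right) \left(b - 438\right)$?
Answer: $-164$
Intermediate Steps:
$H{\left(n,b \right)} = \left(-438 + b\right) \left(-431 + n\right)$ ($H{\left(n,b \right)} = \left(-431 + n\right) \left(-438 + b\right) = \left(-438 + b\right) \left(-431 + n\right)$)
$U = -2164$ ($U = 188778 - -285138 - 189640 + 440 \left(-651\right) = 188778 + 285138 - 189640 - 286440 = -2164$)
$\left(27947 - 30275\right) - U = \left(27947 - 30275\right) - -2164 = \left(27947 - 30275\right) + 2164 = -2328 + 2164 = -164$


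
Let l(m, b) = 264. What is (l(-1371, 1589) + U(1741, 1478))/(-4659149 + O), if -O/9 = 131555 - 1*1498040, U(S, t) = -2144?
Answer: -235/954902 ≈ -0.00024610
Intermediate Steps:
O = 12298365 (O = -9*(131555 - 1*1498040) = -9*(131555 - 1498040) = -9*(-1366485) = 12298365)
(l(-1371, 1589) + U(1741, 1478))/(-4659149 + O) = (264 - 2144)/(-4659149 + 12298365) = -1880/7639216 = -1880*1/7639216 = -235/954902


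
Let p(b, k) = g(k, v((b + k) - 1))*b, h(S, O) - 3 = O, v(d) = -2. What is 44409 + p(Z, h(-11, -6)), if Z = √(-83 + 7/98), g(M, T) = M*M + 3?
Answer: 44409 + 18*I*√1806/7 ≈ 44409.0 + 109.28*I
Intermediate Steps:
g(M, T) = 3 + M² (g(M, T) = M² + 3 = 3 + M²)
h(S, O) = 3 + O
Z = 3*I*√1806/14 (Z = √(-83 + 7*(1/98)) = √(-83 + 1/14) = √(-1161/14) = 3*I*√1806/14 ≈ 9.1065*I)
p(b, k) = b*(3 + k²) (p(b, k) = (3 + k²)*b = b*(3 + k²))
44409 + p(Z, h(-11, -6)) = 44409 + (3*I*√1806/14)*(3 + (3 - 6)²) = 44409 + (3*I*√1806/14)*(3 + (-3)²) = 44409 + (3*I*√1806/14)*(3 + 9) = 44409 + (3*I*√1806/14)*12 = 44409 + 18*I*√1806/7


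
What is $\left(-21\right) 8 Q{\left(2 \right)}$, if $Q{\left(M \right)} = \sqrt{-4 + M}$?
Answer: $- 168 i \sqrt{2} \approx - 237.59 i$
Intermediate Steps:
$\left(-21\right) 8 Q{\left(2 \right)} = \left(-21\right) 8 \sqrt{-4 + 2} = - 168 \sqrt{-2} = - 168 i \sqrt{2}$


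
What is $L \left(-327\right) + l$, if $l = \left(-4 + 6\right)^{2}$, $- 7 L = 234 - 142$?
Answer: $\frac{30112}{7} \approx 4301.7$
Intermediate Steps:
$L = - \frac{92}{7}$ ($L = - \frac{234 - 142}{7} = \left(- \frac{1}{7}\right) 92 = - \frac{92}{7} \approx -13.143$)
$l = 4$ ($l = 2^{2} = 4$)
$L \left(-327\right) + l = \left(- \frac{92}{7}\right) \left(-327\right) + 4 = \frac{30084}{7} + 4 = \frac{30112}{7}$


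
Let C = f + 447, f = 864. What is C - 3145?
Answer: -1834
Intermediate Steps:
C = 1311 (C = 864 + 447 = 1311)
C - 3145 = 1311 - 3145 = -1834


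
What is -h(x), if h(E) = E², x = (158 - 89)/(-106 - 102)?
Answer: -4761/43264 ≈ -0.11005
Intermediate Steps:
x = -69/208 (x = 69/(-208) = 69*(-1/208) = -69/208 ≈ -0.33173)
-h(x) = -(-69/208)² = -1*4761/43264 = -4761/43264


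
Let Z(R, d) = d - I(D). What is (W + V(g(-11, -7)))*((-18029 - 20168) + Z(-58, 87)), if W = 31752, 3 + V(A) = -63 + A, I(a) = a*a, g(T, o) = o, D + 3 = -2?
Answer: -1208078665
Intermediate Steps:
D = -5 (D = -3 - 2 = -5)
I(a) = a**2
V(A) = -66 + A (V(A) = -3 + (-63 + A) = -66 + A)
Z(R, d) = -25 + d (Z(R, d) = d - 1*(-5)**2 = d - 1*25 = d - 25 = -25 + d)
(W + V(g(-11, -7)))*((-18029 - 20168) + Z(-58, 87)) = (31752 + (-66 - 7))*((-18029 - 20168) + (-25 + 87)) = (31752 - 73)*(-38197 + 62) = 31679*(-38135) = -1208078665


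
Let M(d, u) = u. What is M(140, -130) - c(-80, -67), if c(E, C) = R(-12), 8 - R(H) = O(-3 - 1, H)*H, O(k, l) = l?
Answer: 6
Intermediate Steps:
R(H) = 8 - H² (R(H) = 8 - H*H = 8 - H²)
c(E, C) = -136 (c(E, C) = 8 - 1*(-12)² = 8 - 1*144 = 8 - 144 = -136)
M(140, -130) - c(-80, -67) = -130 - 1*(-136) = -130 + 136 = 6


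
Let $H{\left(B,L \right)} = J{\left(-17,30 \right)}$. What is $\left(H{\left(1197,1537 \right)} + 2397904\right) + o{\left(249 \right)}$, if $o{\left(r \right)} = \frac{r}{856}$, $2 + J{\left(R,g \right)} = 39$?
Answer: $\frac{2052637745}{856} \approx 2.3979 \cdot 10^{6}$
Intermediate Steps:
$J{\left(R,g \right)} = 37$ ($J{\left(R,g \right)} = -2 + 39 = 37$)
$H{\left(B,L \right)} = 37$
$o{\left(r \right)} = \frac{r}{856}$ ($o{\left(r \right)} = r \frac{1}{856} = \frac{r}{856}$)
$\left(H{\left(1197,1537 \right)} + 2397904\right) + o{\left(249 \right)} = \left(37 + 2397904\right) + \frac{1}{856} \cdot 249 = 2397941 + \frac{249}{856} = \frac{2052637745}{856}$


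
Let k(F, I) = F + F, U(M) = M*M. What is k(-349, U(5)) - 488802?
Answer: -489500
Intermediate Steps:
U(M) = M²
k(F, I) = 2*F
k(-349, U(5)) - 488802 = 2*(-349) - 488802 = -698 - 488802 = -489500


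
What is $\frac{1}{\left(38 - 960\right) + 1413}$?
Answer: $\frac{1}{491} \approx 0.0020367$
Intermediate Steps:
$\frac{1}{\left(38 - 960\right) + 1413} = \frac{1}{-922 + 1413} = \frac{1}{491}$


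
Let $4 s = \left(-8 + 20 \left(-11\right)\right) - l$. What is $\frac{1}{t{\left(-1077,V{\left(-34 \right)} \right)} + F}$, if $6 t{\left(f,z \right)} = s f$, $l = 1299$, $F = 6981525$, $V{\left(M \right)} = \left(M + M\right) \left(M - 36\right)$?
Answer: $\frac{8}{56400393} \approx 1.4184 \cdot 10^{-7}$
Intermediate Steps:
$V{\left(M \right)} = 2 M \left(-36 + M\right)$
$s = - \frac{1527}{4}$ ($s = \frac{\left(-8 + 20 \left(-11\right)\right) - 1299}{4} = \frac{\left(-8 - 220\right) - 1299}{4} = \frac{-228 - 1299}{4} = \frac{1}{4} \left(-1527\right) = - \frac{1527}{4} \approx -381.75$)
$t{\left(f,z \right)} = - \frac{509 f}{8}$ ($t{\left(f,z \right)} = \frac{\left(- \frac{1527}{4}\right) f}{6} = - \frac{509 f}{8}$)
$\frac{1}{t{\left(-1077,V{\left(-34 \right)} \right)} + F} = \frac{1}{\left(- \frac{509}{8}\right) \left(-1077\right) + 6981525} = \frac{1}{\frac{548193}{8} + 6981525} = \frac{1}{\frac{56400393}{8}} = \frac{8}{56400393}$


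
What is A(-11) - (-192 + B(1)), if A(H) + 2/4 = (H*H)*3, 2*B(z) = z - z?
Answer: 1109/2 ≈ 554.50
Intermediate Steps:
B(z) = 0 (B(z) = (z - z)/2 = (½)*0 = 0)
A(H) = -½ + 3*H² (A(H) = -½ + (H*H)*3 = -½ + H²*3 = -½ + 3*H²)
A(-11) - (-192 + B(1)) = (-½ + 3*(-11)²) - (-192 + 0) = (-½ + 3*121) - 1*(-192) = (-½ + 363) + 192 = 725/2 + 192 = 1109/2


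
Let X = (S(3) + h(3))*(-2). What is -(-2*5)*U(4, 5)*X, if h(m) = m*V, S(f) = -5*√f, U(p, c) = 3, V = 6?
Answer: -1080 + 300*√3 ≈ -560.38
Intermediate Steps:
h(m) = 6*m (h(m) = m*6 = 6*m)
X = -36 + 10*√3 (X = (-5*√3 + 6*3)*(-2) = (-5*√3 + 18)*(-2) = (18 - 5*√3)*(-2) = -36 + 10*√3 ≈ -18.680)
-(-2*5)*U(4, 5)*X = --2*5*3*(-36 + 10*√3) = -(-10*3)*(-36 + 10*√3) = -(-30)*(-36 + 10*√3) = -(1080 - 300*√3) = -1080 + 300*√3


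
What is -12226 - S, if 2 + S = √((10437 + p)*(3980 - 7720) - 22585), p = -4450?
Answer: -12224 - I*√22413965 ≈ -12224.0 - 4734.3*I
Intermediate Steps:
S = -2 + I*√22413965 (S = -2 + √((10437 - 4450)*(3980 - 7720) - 22585) = -2 + √(5987*(-3740) - 22585) = -2 + √(-22391380 - 22585) = -2 + √(-22413965) = -2 + I*√22413965 ≈ -2.0 + 4734.3*I)
-12226 - S = -12226 - (-2 + I*√22413965) = -12226 + (2 - I*√22413965) = -12224 - I*√22413965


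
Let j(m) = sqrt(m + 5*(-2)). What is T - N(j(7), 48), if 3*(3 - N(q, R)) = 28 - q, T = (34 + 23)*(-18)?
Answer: -3059/3 - I*sqrt(3)/3 ≈ -1019.7 - 0.57735*I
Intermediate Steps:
j(m) = sqrt(-10 + m) (j(m) = sqrt(m - 10) = sqrt(-10 + m))
T = -1026 (T = 57*(-18) = -1026)
N(q, R) = -19/3 + q/3 (N(q, R) = 3 - (28 - q)/3 = 3 + (-28/3 + q/3) = -19/3 + q/3)
T - N(j(7), 48) = -1026 - (-19/3 + sqrt(-10 + 7)/3) = -1026 - (-19/3 + sqrt(-3)/3) = -1026 - (-19/3 + (I*sqrt(3))/3) = -1026 - (-19/3 + I*sqrt(3)/3) = -1026 + (19/3 - I*sqrt(3)/3) = -3059/3 - I*sqrt(3)/3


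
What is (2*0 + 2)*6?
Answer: 12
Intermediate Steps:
(2*0 + 2)*6 = (0 + 2)*6 = 2*6 = 12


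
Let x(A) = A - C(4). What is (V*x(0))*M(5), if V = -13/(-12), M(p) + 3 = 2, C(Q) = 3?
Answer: 13/4 ≈ 3.2500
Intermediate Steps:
M(p) = -1 (M(p) = -3 + 2 = -1)
V = 13/12 (V = -13*(-1/12) = 13/12 ≈ 1.0833)
x(A) = -3 + A (x(A) = A - 1*3 = A - 3 = -3 + A)
(V*x(0))*M(5) = (13*(-3 + 0)/12)*(-1) = ((13/12)*(-3))*(-1) = -13/4*(-1) = 13/4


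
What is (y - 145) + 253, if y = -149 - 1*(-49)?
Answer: 8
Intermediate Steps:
y = -100 (y = -149 + 49 = -100)
(y - 145) + 253 = (-100 - 145) + 253 = -245 + 253 = 8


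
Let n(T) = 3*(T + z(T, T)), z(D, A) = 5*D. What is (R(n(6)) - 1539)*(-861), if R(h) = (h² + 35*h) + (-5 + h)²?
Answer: -21106554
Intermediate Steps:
n(T) = 18*T (n(T) = 3*(T + 5*T) = 3*(6*T) = 18*T)
R(h) = h² + (-5 + h)² + 35*h
(R(n(6)) - 1539)*(-861) = ((25 + 2*(18*6)² + 25*(18*6)) - 1539)*(-861) = ((25 + 2*108² + 25*108) - 1539)*(-861) = ((25 + 2*11664 + 2700) - 1539)*(-861) = ((25 + 23328 + 2700) - 1539)*(-861) = (26053 - 1539)*(-861) = 24514*(-861) = -21106554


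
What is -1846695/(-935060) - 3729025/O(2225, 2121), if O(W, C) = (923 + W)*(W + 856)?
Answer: 180302631602/113364196491 ≈ 1.5905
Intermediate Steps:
O(W, C) = (856 + W)*(923 + W) (O(W, C) = (923 + W)*(856 + W) = (856 + W)*(923 + W))
-1846695/(-935060) - 3729025/O(2225, 2121) = -1846695/(-935060) - 3729025/(790088 + 2225² + 1779*2225) = -1846695*(-1/935060) - 3729025/(790088 + 4950625 + 3958275) = 369339/187012 - 3729025/9698988 = 180302631602/113364196491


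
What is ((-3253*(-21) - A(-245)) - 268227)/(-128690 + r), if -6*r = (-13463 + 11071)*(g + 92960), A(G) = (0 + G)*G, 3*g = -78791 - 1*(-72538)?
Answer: -2339451/324903682 ≈ -0.0072004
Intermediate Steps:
g = -6253/3 (g = (-78791 - 1*(-72538))/3 = (-78791 + 72538)/3 = (1/3)*(-6253) = -6253/3 ≈ -2084.3)
A(G) = G**2 (A(G) = G*G = G**2)
r = 326061892/9 (r = -(-13463 + 11071)*(-6253/3 + 92960)/6 = -(-1196)*272627/(3*3) = -1/6*(-652123784/3) = 326061892/9 ≈ 3.6229e+7)
((-3253*(-21) - A(-245)) - 268227)/(-128690 + r) = ((-3253*(-21) - 1*(-245)**2) - 268227)/(-128690 + 326061892/9) = ((68313 - 1*60025) - 268227)/(324903682/9) = ((68313 - 60025) - 268227)*(9/324903682) = (8288 - 268227)*(9/324903682) = -259939*9/324903682 = -2339451/324903682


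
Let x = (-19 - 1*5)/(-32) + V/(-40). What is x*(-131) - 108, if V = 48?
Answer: -981/20 ≈ -49.050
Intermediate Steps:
x = -9/20 (x = (-19 - 1*5)/(-32) + 48/(-40) = (-19 - 5)*(-1/32) + 48*(-1/40) = -24*(-1/32) - 6/5 = ¾ - 6/5 = -9/20 ≈ -0.45000)
x*(-131) - 108 = -9/20*(-131) - 108 = 1179/20 - 108 = -981/20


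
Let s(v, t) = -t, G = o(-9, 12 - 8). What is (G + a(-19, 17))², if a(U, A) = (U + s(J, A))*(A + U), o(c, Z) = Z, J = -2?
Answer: 5776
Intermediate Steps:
G = 4 (G = 12 - 8 = 4)
a(U, A) = (A + U)*(U - A) (a(U, A) = (U - A)*(A + U) = (A + U)*(U - A))
(G + a(-19, 17))² = (4 + ((-19)² - 1*17²))² = (4 + (361 - 1*289))² = (4 + (361 - 289))² = (4 + 72)² = 76² = 5776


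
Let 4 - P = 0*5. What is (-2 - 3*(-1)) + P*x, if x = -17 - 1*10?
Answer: -107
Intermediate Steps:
x = -27 (x = -17 - 10 = -27)
P = 4 (P = 4 - 0*5 = 4 - 1*0 = 4 + 0 = 4)
(-2 - 3*(-1)) + P*x = (-2 - 3*(-1)) + 4*(-27) = (-2 + 3) - 108 = 1 - 108 = -107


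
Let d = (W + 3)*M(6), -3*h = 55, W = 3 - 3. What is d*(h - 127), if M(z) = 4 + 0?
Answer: -1744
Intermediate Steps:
M(z) = 4
W = 0
h = -55/3 (h = -1/3*55 = -55/3 ≈ -18.333)
d = 12 (d = (0 + 3)*4 = 3*4 = 12)
d*(h - 127) = 12*(-55/3 - 127) = 12*(-436/3) = -1744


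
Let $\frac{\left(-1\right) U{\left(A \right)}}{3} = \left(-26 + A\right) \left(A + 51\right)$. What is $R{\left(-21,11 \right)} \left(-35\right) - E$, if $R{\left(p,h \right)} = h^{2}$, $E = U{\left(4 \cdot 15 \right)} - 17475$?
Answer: $24562$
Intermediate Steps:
$U{\left(A \right)} = - 3 \left(-26 + A\right) \left(51 + A\right)$ ($U{\left(A \right)} = - 3 \left(-26 + A\right) \left(A + 51\right) = - 3 \left(-26 + A\right) \left(51 + A\right)$)
$E = -28797$ ($E = \left(3978 - 75 \cdot 4 \cdot 15 - 3 \left(4 \cdot 15\right)^{2}\right) - 17475 = \left(3978 - 4500 - 3 \cdot 60^{2}\right) - 17475 = \left(3978 - 4500 - 10800\right) - 17475 = -11322 - 17475 = -28797$)
$R{\left(-21,11 \right)} \left(-35\right) - E = 11^{2} \left(-35\right) - -28797 = 121 \left(-35\right) + 28797 = -4235 + 28797 = 24562$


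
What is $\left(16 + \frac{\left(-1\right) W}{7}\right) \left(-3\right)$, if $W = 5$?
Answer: $- \frac{321}{7} \approx -45.857$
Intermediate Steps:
$\left(16 + \frac{\left(-1\right) W}{7}\right) \left(-3\right) = \left(16 + \frac{\left(-1\right) 5}{7}\right) \left(-3\right) = \left(16 - \frac{5}{7}\right) \left(-3\right) = \frac{107}{7} \left(-3\right) = - \frac{321}{7}$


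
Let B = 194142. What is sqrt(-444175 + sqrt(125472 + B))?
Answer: sqrt(-444175 + sqrt(319614)) ≈ 666.04*I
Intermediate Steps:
sqrt(-444175 + sqrt(125472 + B)) = sqrt(-444175 + sqrt(125472 + 194142)) = sqrt(-444175 + sqrt(319614))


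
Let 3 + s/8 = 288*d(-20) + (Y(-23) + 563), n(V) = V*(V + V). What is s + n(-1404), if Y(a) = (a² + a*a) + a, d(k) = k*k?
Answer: 4876792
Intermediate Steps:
n(V) = 2*V² (n(V) = V*(2*V) = 2*V²)
d(k) = k²
Y(a) = a + 2*a² (Y(a) = (a² + a²) + a = 2*a² + a = a + 2*a²)
s = 934360 (s = -24 + 8*(288*(-20)² + (-23*(1 + 2*(-23)) + 563)) = -24 + 8*(288*400 + (-23*(1 - 46) + 563)) = -24 + 8*(115200 + (-23*(-45) + 563)) = -24 + 8*(115200 + (1035 + 563)) = -24 + 8*(115200 + 1598) = -24 + 8*116798 = -24 + 934384 = 934360)
s + n(-1404) = 934360 + 2*(-1404)² = 934360 + 2*1971216 = 934360 + 3942432 = 4876792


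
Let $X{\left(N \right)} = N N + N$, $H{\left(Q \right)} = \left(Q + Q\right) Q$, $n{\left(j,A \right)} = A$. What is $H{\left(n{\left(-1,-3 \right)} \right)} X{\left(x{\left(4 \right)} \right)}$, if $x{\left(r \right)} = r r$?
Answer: $4896$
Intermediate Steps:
$x{\left(r \right)} = r^{2}$
$H{\left(Q \right)} = 2 Q^{2}$ ($H{\left(Q \right)} = 2 Q Q = 2 Q^{2}$)
$X{\left(N \right)} = N + N^{2}$ ($X{\left(N \right)} = N^{2} + N = N + N^{2}$)
$H{\left(n{\left(-1,-3 \right)} \right)} X{\left(x{\left(4 \right)} \right)} = 2 \left(-3\right)^{2} \cdot 4^{2} \left(1 + 4^{2}\right) = 2 \cdot 9 \cdot 16 \left(1 + 16\right) = 18 \cdot 16 \cdot 17 = 18 \cdot 272 = 4896$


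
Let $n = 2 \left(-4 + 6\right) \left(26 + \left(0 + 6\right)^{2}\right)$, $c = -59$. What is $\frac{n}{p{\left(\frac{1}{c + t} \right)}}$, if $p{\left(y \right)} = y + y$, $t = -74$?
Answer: $-16492$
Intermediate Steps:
$n = 248$ ($n = 2 \cdot 2 \left(26 + 6^{2}\right) = 4 \left(26 + 36\right) = 4 \cdot 62 = 248$)
$p{\left(y \right)} = 2 y$
$\frac{n}{p{\left(\frac{1}{c + t} \right)}} = \frac{248}{2 \frac{1}{-59 - 74}} = \frac{248}{2 \frac{1}{-133}} = \frac{248}{2 \left(- \frac{1}{133}\right)} = \frac{248}{- \frac{2}{133}} = 248 \left(- \frac{133}{2}\right) = -16492$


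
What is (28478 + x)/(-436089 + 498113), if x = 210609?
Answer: 239087/62024 ≈ 3.8548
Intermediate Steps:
(28478 + x)/(-436089 + 498113) = (28478 + 210609)/(-436089 + 498113) = 239087/62024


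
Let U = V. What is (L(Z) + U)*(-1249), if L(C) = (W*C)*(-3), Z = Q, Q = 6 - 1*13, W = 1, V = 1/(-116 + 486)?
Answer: -9705979/370 ≈ -26232.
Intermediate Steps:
V = 1/370 ≈ 0.0027027
U = 1/370 ≈ 0.0027027
Q = -7 (Q = 6 - 13 = -7)
Z = -7
L(C) = -3*C (L(C) = (1*C)*(-3) = C*(-3) = -3*C)
(L(Z) + U)*(-1249) = (-3*(-7) + 1/370)*(-1249) = (21 + 1/370)*(-1249) = (7771/370)*(-1249) = -9705979/370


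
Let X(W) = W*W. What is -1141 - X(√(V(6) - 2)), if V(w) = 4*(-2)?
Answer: -1131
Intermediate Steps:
V(w) = -8
X(W) = W²
-1141 - X(√(V(6) - 2)) = -1141 - (√(-8 - 2))² = -1141 - (√(-10))² = -1141 - (I*√10)² = -1141 - 1*(-10) = -1141 + 10 = -1131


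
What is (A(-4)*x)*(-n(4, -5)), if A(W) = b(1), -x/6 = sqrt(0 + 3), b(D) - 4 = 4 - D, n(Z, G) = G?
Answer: -210*sqrt(3) ≈ -363.73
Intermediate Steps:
b(D) = 8 - D (b(D) = 4 + (4 - D) = 8 - D)
x = -6*sqrt(3) (x = -6*sqrt(0 + 3) = -6*sqrt(3) ≈ -10.392)
A(W) = 7 (A(W) = 8 - 1*1 = 8 - 1 = 7)
(A(-4)*x)*(-n(4, -5)) = (7*(-6*sqrt(3)))*(-1*(-5)) = -42*sqrt(3)*5 = -210*sqrt(3)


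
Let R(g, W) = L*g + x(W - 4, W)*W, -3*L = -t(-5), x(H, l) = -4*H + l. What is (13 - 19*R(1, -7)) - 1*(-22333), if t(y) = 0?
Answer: 27267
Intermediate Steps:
x(H, l) = l - 4*H
L = 0 (L = -(-1)*0/3 = -1/3*0 = 0)
R(g, W) = W*(16 - 3*W) (R(g, W) = 0*g + (W - 4*(W - 4))*W = 0 + (W - 4*(-4 + W))*W = 0 + (W + (16 - 4*W))*W = 0 + (16 - 3*W)*W = 0 + W*(16 - 3*W) = W*(16 - 3*W))
(13 - 19*R(1, -7)) - 1*(-22333) = (13 - (-133)*(16 - 3*(-7))) - 1*(-22333) = (13 - (-133)*(16 + 21)) + 22333 = (13 - (-133)*37) + 22333 = (13 - 19*(-259)) + 22333 = (13 + 4921) + 22333 = 4934 + 22333 = 27267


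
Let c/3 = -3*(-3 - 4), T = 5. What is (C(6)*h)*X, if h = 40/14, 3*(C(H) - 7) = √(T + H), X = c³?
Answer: 5000940 + 238140*√11 ≈ 5.7908e+6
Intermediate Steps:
c = 63 (c = 3*(-3*(-3 - 4)) = 3*(-3*(-7)) = 3*21 = 63)
X = 250047 (X = 63³ = 250047)
C(H) = 7 + √(5 + H)/3
h = 20/7 (h = 40*(1/14) = 20/7 ≈ 2.8571)
(C(6)*h)*X = ((7 + √(5 + 6)/3)*(20/7))*250047 = ((7 + √11/3)*(20/7))*250047 = (20 + 20*√11/21)*250047 = 5000940 + 238140*√11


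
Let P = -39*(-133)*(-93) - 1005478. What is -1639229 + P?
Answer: -3127098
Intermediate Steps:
P = -1487869 (P = 5187*(-93) - 1005478 = -482391 - 1005478 = -1487869)
-1639229 + P = -1639229 - 1487869 = -3127098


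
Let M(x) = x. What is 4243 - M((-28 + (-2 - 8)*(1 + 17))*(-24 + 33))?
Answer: 6115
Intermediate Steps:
4243 - M((-28 + (-2 - 8)*(1 + 17))*(-24 + 33)) = 4243 - (-28 + (-2 - 8)*(1 + 17))*(-24 + 33) = 4243 - (-28 - 10*18)*9 = 4243 - (-28 - 180)*9 = 4243 - (-208)*9 = 4243 - 1*(-1872) = 4243 + 1872 = 6115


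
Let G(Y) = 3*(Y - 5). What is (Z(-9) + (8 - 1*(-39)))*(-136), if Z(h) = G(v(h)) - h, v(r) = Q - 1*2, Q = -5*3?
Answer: 1360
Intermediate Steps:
Q = -15
v(r) = -17 (v(r) = -15 - 1*2 = -15 - 2 = -17)
G(Y) = -15 + 3*Y (G(Y) = 3*(-5 + Y) = -15 + 3*Y)
Z(h) = -66 - h (Z(h) = (-15 + 3*(-17)) - h = (-15 - 51) - h = -66 - h)
(Z(-9) + (8 - 1*(-39)))*(-136) = ((-66 - 1*(-9)) + (8 - 1*(-39)))*(-136) = ((-66 + 9) + (8 + 39))*(-136) = (-57 + 47)*(-136) = -10*(-136) = 1360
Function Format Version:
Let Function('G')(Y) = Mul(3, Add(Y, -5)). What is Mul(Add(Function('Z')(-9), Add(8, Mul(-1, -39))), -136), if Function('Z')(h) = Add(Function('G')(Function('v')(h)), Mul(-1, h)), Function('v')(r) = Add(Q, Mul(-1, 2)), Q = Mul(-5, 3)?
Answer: 1360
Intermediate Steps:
Q = -15
Function('v')(r) = -17 (Function('v')(r) = Add(-15, Mul(-1, 2)) = Add(-15, -2) = -17)
Function('G')(Y) = Add(-15, Mul(3, Y)) (Function('G')(Y) = Mul(3, Add(-5, Y)) = Add(-15, Mul(3, Y)))
Function('Z')(h) = Add(-66, Mul(-1, h)) (Function('Z')(h) = Add(Add(-15, Mul(3, -17)), Mul(-1, h)) = Add(Add(-15, -51), Mul(-1, h)) = Add(-66, Mul(-1, h)))
Mul(Add(Function('Z')(-9), Add(8, Mul(-1, -39))), -136) = Mul(Add(Add(-66, Mul(-1, -9)), Add(8, Mul(-1, -39))), -136) = Mul(Add(Add(-66, 9), Add(8, 39)), -136) = Mul(Add(-57, 47), -136) = Mul(-10, -136) = 1360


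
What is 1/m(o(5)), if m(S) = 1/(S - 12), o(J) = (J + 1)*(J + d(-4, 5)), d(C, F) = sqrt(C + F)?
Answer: 24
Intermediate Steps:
o(J) = (1 + J)**2 (o(J) = (J + 1)*(J + sqrt(-4 + 5)) = (1 + J)*(J + sqrt(1)) = (1 + J)*(J + 1) = (1 + J)*(1 + J) = (1 + J)**2)
m(S) = 1/(-12 + S)
1/m(o(5)) = 1/(1/(-12 + (1 + 5**2 + 2*5))) = 1/(1/(-12 + (1 + 25 + 10))) = 1/(1/(-12 + 36)) = 1/(1/24) = 24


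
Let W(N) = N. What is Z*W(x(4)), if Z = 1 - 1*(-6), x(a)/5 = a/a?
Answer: 35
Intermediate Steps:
x(a) = 5 (x(a) = 5*(a/a) = 5*1 = 5)
Z = 7 (Z = 1 + 6 = 7)
Z*W(x(4)) = 7*5 = 35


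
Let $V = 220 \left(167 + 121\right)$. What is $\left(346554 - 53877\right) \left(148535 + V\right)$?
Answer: $62016792915$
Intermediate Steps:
$V = 63360$ ($V = 220 \cdot 288 = 63360$)
$\left(346554 - 53877\right) \left(148535 + V\right) = \left(346554 - 53877\right) \left(148535 + 63360\right) = 292677 \cdot 211895 = 62016792915$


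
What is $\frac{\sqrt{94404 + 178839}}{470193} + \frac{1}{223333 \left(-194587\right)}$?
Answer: $- \frac{1}{43457698471} + \frac{\sqrt{273243}}{470193} \approx 0.0011117$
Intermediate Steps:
$\frac{\sqrt{94404 + 178839}}{470193} + \frac{1}{223333 \left(-194587\right)} = \sqrt{273243} \cdot \frac{1}{470193} + \frac{1}{223333} \left(- \frac{1}{194587}\right) = \frac{\sqrt{273243}}{470193} - \frac{1}{43457698471} = - \frac{1}{43457698471} + \frac{\sqrt{273243}}{470193}$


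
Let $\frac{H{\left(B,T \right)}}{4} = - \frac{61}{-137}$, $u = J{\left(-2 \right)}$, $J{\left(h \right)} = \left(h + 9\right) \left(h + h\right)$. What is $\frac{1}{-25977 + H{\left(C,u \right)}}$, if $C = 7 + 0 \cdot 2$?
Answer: $- \frac{137}{3558605} \approx -3.8498 \cdot 10^{-5}$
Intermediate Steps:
$J{\left(h \right)} = 2 h \left(9 + h\right)$ ($J{\left(h \right)} = \left(9 + h\right) 2 h = 2 h \left(9 + h\right)$)
$C = 7$ ($C = 7 + 0 = 7$)
$u = -28$ ($u = 2 \left(-2\right) \left(9 - 2\right) = 2 \left(-2\right) 7 = -28$)
$H{\left(B,T \right)} = \frac{244}{137}$ ($H{\left(B,T \right)} = 4 \left(- \frac{61}{-137}\right) = 4 \left(\left(-61\right) \left(- \frac{1}{137}\right)\right) = 4 \cdot \frac{61}{137} = \frac{244}{137}$)
$\frac{1}{-25977 + H{\left(C,u \right)}} = \frac{1}{-25977 + \frac{244}{137}} = \frac{1}{- \frac{3558605}{137}} = - \frac{137}{3558605}$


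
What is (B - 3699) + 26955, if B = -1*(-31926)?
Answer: 55182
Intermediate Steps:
B = 31926
(B - 3699) + 26955 = (31926 - 3699) + 26955 = 28227 + 26955 = 55182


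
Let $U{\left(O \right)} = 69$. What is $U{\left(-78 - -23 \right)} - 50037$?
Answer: $-49968$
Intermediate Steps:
$U{\left(-78 - -23 \right)} - 50037 = 69 - 50037 = -49968$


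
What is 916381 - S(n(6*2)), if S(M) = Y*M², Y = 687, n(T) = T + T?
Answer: 520669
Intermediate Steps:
n(T) = 2*T
S(M) = 687*M²
916381 - S(n(6*2)) = 916381 - 687*(2*(6*2))² = 916381 - 687*(2*12)² = 916381 - 687*24² = 916381 - 687*576 = 916381 - 1*395712 = 916381 - 395712 = 520669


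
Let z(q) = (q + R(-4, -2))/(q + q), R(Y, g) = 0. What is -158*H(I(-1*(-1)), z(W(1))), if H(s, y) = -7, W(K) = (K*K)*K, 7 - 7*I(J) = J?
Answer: 1106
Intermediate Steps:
I(J) = 1 - J/7
W(K) = K³ (W(K) = K²*K = K³)
z(q) = ½ (z(q) = (q + 0)/(q + q) = q/((2*q)) = q*(1/(2*q)) = ½)
-158*H(I(-1*(-1)), z(W(1))) = -158*(-7) = 1106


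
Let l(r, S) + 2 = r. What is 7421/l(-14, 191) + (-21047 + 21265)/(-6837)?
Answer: -50740865/109392 ≈ -463.84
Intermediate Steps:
l(r, S) = -2 + r
7421/l(-14, 191) + (-21047 + 21265)/(-6837) = 7421/(-2 - 14) + (-21047 + 21265)/(-6837) = 7421/(-16) + 218*(-1/6837) = 7421*(-1/16) - 218/6837 = -7421/16 - 218/6837 = -50740865/109392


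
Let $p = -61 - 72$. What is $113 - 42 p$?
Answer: $5699$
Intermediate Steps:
$p = -133$ ($p = -61 - 72 = -133$)
$113 - 42 p = 113 - -5586 = 113 + 5586 = 5699$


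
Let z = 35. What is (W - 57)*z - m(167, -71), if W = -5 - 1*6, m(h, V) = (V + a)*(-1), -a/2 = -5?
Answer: -2441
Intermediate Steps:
a = 10 (a = -2*(-5) = 10)
m(h, V) = -10 - V (m(h, V) = (V + 10)*(-1) = (10 + V)*(-1) = -10 - V)
W = -11 (W = -5 - 6 = -11)
(W - 57)*z - m(167, -71) = (-11 - 57)*35 - (-10 - 1*(-71)) = -68*35 - (-10 + 71) = -2380 - 1*61 = -2380 - 61 = -2441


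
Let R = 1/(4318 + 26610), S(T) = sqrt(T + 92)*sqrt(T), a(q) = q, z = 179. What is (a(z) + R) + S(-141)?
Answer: 5536113/30928 - 7*sqrt(141) ≈ 95.880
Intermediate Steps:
S(T) = sqrt(T)*sqrt(92 + T) (S(T) = sqrt(92 + T)*sqrt(T) = sqrt(T)*sqrt(92 + T))
R = 1/30928 ≈ 3.2333e-5
(a(z) + R) + S(-141) = (179 + 1/30928) + sqrt(-141)*sqrt(92 - 141) = 5536113/30928 + (I*sqrt(141))*sqrt(-49) = 5536113/30928 + (I*sqrt(141))*(7*I) = 5536113/30928 - 7*sqrt(141)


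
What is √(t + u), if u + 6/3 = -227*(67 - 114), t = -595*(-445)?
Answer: √275442 ≈ 524.83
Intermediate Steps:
t = 264775
u = 10667 (u = -2 - 227*(67 - 114) = -2 - 227*(-47) = -2 + 10669 = 10667)
√(t + u) = √(264775 + 10667) = √275442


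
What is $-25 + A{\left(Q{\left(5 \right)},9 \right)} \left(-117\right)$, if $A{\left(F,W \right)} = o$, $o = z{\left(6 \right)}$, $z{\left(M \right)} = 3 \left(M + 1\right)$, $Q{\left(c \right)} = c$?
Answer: $-2482$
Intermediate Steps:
$z{\left(M \right)} = 3 + 3 M$ ($z{\left(M \right)} = 3 \left(1 + M\right) = 3 + 3 M$)
$o = 21$ ($o = 3 + 3 \cdot 6 = 3 + 18 = 21$)
$A{\left(F,W \right)} = 21$
$-25 + A{\left(Q{\left(5 \right)},9 \right)} \left(-117\right) = -25 + 21 \left(-117\right) = -25 - 2457 = -2482$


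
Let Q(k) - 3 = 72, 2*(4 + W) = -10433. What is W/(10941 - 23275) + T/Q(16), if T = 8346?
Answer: 68887401/616700 ≈ 111.70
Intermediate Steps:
W = -10441/2 (W = -4 + (1/2)*(-10433) = -4 - 10433/2 = -10441/2 ≈ -5220.5)
Q(k) = 75 (Q(k) = 3 + 72 = 75)
W/(10941 - 23275) + T/Q(16) = -10441/(2*(10941 - 23275)) + 8346/75 = -10441/2/(-12334) + 8346*(1/75) = -10441/2*(-1/12334) + 2782/25 = 10441/24668 + 2782/25 = 68887401/616700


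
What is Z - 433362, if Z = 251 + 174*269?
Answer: -386305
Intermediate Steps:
Z = 47057 (Z = 251 + 46806 = 47057)
Z - 433362 = 47057 - 433362 = -386305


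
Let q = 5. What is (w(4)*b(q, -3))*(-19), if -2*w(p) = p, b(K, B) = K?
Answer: 190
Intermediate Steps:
w(p) = -p/2
(w(4)*b(q, -3))*(-19) = (-½*4*5)*(-19) = -2*5*(-19) = -10*(-19) = 190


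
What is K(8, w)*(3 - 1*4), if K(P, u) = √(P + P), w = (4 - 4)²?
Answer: -4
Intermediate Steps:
w = 0 (w = 0² = 0)
K(P, u) = √2*√P (K(P, u) = √(2*P) = √2*√P)
K(8, w)*(3 - 1*4) = (√2*√8)*(3 - 1*4) = (√2*(2*√2))*(3 - 4) = 4*(-1) = -4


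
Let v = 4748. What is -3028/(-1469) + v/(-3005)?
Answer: 2124328/4414345 ≈ 0.48123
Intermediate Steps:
-3028/(-1469) + v/(-3005) = -3028/(-1469) + 4748/(-3005) = -3028*(-1/1469) + 4748*(-1/3005) = 3028/1469 - 4748/3005 = 2124328/4414345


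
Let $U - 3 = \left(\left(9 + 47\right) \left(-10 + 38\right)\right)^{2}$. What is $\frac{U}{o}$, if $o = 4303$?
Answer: $\frac{2458627}{4303} \approx 571.38$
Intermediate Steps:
$U = 2458627$ ($U = 3 + \left(\left(9 + 47\right) \left(-10 + 38\right)\right)^{2} = 3 + \left(56 \cdot 28\right)^{2} = 3 + 1568^{2} = 3 + 2458624 = 2458627$)
$\frac{U}{o} = \frac{2458627}{4303}$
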